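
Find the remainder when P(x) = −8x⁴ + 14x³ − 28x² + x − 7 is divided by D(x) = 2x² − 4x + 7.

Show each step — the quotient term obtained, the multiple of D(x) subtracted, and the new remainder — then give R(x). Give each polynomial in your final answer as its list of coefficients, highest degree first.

R = [7]

Step 1: lead(−8x⁴ + 14x³ − 28x² + x − 7) ÷ lead(D) = −8x⁴ ÷ 2x² = −4x². Subtract (−4x²)·D = −8x⁴ + 16x³ − 28x². Remainder: −2x³ + x − 7.
Step 2: lead(−2x³ + x − 7) ÷ lead(D) = −2x³ ÷ 2x² = −x. Subtract (−x)·D = −2x³ + 4x² − 7x. Remainder: −4x² + 8x − 7.
Step 3: lead(−4x² + 8x − 7) ÷ lead(D) = −4x² ÷ 2x² = −2. Subtract (−2)·D = −4x² + 8x − 14. Remainder: 7.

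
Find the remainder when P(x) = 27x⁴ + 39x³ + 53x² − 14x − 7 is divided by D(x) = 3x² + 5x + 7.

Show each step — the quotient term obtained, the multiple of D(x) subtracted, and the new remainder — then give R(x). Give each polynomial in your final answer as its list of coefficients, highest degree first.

Step 1: lead(27x⁴ + 39x³ + 53x² − 14x − 7) ÷ lead(D) = 27x⁴ ÷ 3x² = 9x². Subtract (9x²)·D = 27x⁴ + 45x³ + 63x². Remainder: −6x³ − 10x² − 14x − 7.
Step 2: lead(−6x³ − 10x² − 14x − 7) ÷ lead(D) = −6x³ ÷ 3x² = −2x. Subtract (−2x)·D = −6x³ − 10x² − 14x. Remainder: −7.

R = [-7]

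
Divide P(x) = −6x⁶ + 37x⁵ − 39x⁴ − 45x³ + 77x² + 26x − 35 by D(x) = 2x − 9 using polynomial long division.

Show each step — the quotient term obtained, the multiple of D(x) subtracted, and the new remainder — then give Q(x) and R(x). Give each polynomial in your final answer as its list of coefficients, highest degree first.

Q = [-3, 5, 3, -9, -2, 4]; R = [1]

Step 1: lead(−6x⁶ + 37x⁵ − 39x⁴ − 45x³ + 77x² + 26x − 35) ÷ lead(D) = −6x⁶ ÷ 2x = −3x⁵. Subtract (−3x⁵)·D = −6x⁶ + 27x⁵. Remainder: 10x⁵ − 39x⁴ − 45x³ + 77x² + 26x − 35.
Step 2: lead(10x⁵ − 39x⁴ − 45x³ + 77x² + 26x − 35) ÷ lead(D) = 10x⁵ ÷ 2x = 5x⁴. Subtract (5x⁴)·D = 10x⁵ − 45x⁴. Remainder: 6x⁴ − 45x³ + 77x² + 26x − 35.
Step 3: lead(6x⁴ − 45x³ + 77x² + 26x − 35) ÷ lead(D) = 6x⁴ ÷ 2x = 3x³. Subtract (3x³)·D = 6x⁴ − 27x³. Remainder: −18x³ + 77x² + 26x − 35.
Step 4: lead(−18x³ + 77x² + 26x − 35) ÷ lead(D) = −18x³ ÷ 2x = −9x². Subtract (−9x²)·D = −18x³ + 81x². Remainder: −4x² + 26x − 35.
Step 5: lead(−4x² + 26x − 35) ÷ lead(D) = −4x² ÷ 2x = −2x. Subtract (−2x)·D = −4x² + 18x. Remainder: 8x − 35.
Step 6: lead(8x − 35) ÷ lead(D) = 8x ÷ 2x = 4. Subtract (4)·D = 8x − 36. Remainder: 1.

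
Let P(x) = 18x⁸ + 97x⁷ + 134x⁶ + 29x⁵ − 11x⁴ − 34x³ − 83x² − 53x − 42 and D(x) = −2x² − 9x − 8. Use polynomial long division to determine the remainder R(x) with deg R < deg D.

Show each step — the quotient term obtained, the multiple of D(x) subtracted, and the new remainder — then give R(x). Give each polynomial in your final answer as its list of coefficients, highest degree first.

R = [-2]

Step 1: lead(18x⁸ + 97x⁷ + 134x⁶ + 29x⁵ − 11x⁴ − 34x³ − 83x² − 53x − 42) ÷ lead(D) = 18x⁸ ÷ −2x² = −9x⁶. Subtract (−9x⁶)·D = 18x⁸ + 81x⁷ + 72x⁶. Remainder: 16x⁷ + 62x⁶ + 29x⁵ − 11x⁴ − 34x³ − 83x² − 53x − 42.
Step 2: lead(16x⁷ + 62x⁶ + 29x⁵ − 11x⁴ − 34x³ − 83x² − 53x − 42) ÷ lead(D) = 16x⁷ ÷ −2x² = −8x⁵. Subtract (−8x⁵)·D = 16x⁷ + 72x⁶ + 64x⁵. Remainder: −10x⁶ − 35x⁵ − 11x⁴ − 34x³ − 83x² − 53x − 42.
Step 3: lead(−10x⁶ − 35x⁵ − 11x⁴ − 34x³ − 83x² − 53x − 42) ÷ lead(D) = −10x⁶ ÷ −2x² = 5x⁴. Subtract (5x⁴)·D = −10x⁶ − 45x⁵ − 40x⁴. Remainder: 10x⁵ + 29x⁴ − 34x³ − 83x² − 53x − 42.
Step 4: lead(10x⁵ + 29x⁴ − 34x³ − 83x² − 53x − 42) ÷ lead(D) = 10x⁵ ÷ −2x² = −5x³. Subtract (−5x³)·D = 10x⁵ + 45x⁴ + 40x³. Remainder: −16x⁴ − 74x³ − 83x² − 53x − 42.
Step 5: lead(−16x⁴ − 74x³ − 83x² − 53x − 42) ÷ lead(D) = −16x⁴ ÷ −2x² = 8x². Subtract (8x²)·D = −16x⁴ − 72x³ − 64x². Remainder: −2x³ − 19x² − 53x − 42.
Step 6: lead(−2x³ − 19x² − 53x − 42) ÷ lead(D) = −2x³ ÷ −2x² = x. Subtract (x)·D = −2x³ − 9x² − 8x. Remainder: −10x² − 45x − 42.
Step 7: lead(−10x² − 45x − 42) ÷ lead(D) = −10x² ÷ −2x² = 5. Subtract (5)·D = −10x² − 45x − 40. Remainder: −2.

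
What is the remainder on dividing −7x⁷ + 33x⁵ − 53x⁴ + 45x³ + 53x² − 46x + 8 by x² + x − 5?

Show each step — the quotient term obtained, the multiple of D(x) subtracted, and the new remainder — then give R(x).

Step 1: lead(−7x⁷ + 33x⁵ − 53x⁴ + 45x³ + 53x² − 46x + 8) ÷ lead(D) = −7x⁷ ÷ x² = −7x⁵. Subtract (−7x⁵)·D = −7x⁷ − 7x⁶ + 35x⁵. Remainder: 7x⁶ − 2x⁵ − 53x⁴ + 45x³ + 53x² − 46x + 8.
Step 2: lead(7x⁶ − 2x⁵ − 53x⁴ + 45x³ + 53x² − 46x + 8) ÷ lead(D) = 7x⁶ ÷ x² = 7x⁴. Subtract (7x⁴)·D = 7x⁶ + 7x⁵ − 35x⁴. Remainder: −9x⁵ − 18x⁴ + 45x³ + 53x² − 46x + 8.
Step 3: lead(−9x⁵ − 18x⁴ + 45x³ + 53x² − 46x + 8) ÷ lead(D) = −9x⁵ ÷ x² = −9x³. Subtract (−9x³)·D = −9x⁵ − 9x⁴ + 45x³. Remainder: −9x⁴ + 53x² − 46x + 8.
Step 4: lead(−9x⁴ + 53x² − 46x + 8) ÷ lead(D) = −9x⁴ ÷ x² = −9x². Subtract (−9x²)·D = −9x⁴ − 9x³ + 45x². Remainder: 9x³ + 8x² − 46x + 8.
Step 5: lead(9x³ + 8x² − 46x + 8) ÷ lead(D) = 9x³ ÷ x² = 9x. Subtract (9x)·D = 9x³ + 9x² − 45x. Remainder: −x² − x + 8.
Step 6: lead(−x² − x + 8) ÷ lead(D) = −x² ÷ x² = −1. Subtract (−1)·D = −x² − x + 5. Remainder: 3.

R(x) = 3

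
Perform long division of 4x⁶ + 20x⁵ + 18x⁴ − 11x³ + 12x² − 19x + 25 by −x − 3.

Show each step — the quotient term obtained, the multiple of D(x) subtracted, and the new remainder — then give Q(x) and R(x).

Step 1: lead(4x⁶ + 20x⁵ + 18x⁴ − 11x³ + 12x² − 19x + 25) ÷ lead(D) = 4x⁶ ÷ −x = −4x⁵. Subtract (−4x⁵)·D = 4x⁶ + 12x⁵. Remainder: 8x⁵ + 18x⁴ − 11x³ + 12x² − 19x + 25.
Step 2: lead(8x⁵ + 18x⁴ − 11x³ + 12x² − 19x + 25) ÷ lead(D) = 8x⁵ ÷ −x = −8x⁴. Subtract (−8x⁴)·D = 8x⁵ + 24x⁴. Remainder: −6x⁴ − 11x³ + 12x² − 19x + 25.
Step 3: lead(−6x⁴ − 11x³ + 12x² − 19x + 25) ÷ lead(D) = −6x⁴ ÷ −x = 6x³. Subtract (6x³)·D = −6x⁴ − 18x³. Remainder: 7x³ + 12x² − 19x + 25.
Step 4: lead(7x³ + 12x² − 19x + 25) ÷ lead(D) = 7x³ ÷ −x = −7x². Subtract (−7x²)·D = 7x³ + 21x². Remainder: −9x² − 19x + 25.
Step 5: lead(−9x² − 19x + 25) ÷ lead(D) = −9x² ÷ −x = 9x. Subtract (9x)·D = −9x² − 27x. Remainder: 8x + 25.
Step 6: lead(8x + 25) ÷ lead(D) = 8x ÷ −x = −8. Subtract (−8)·D = 8x + 24. Remainder: 1.

Q(x) = −4x⁵ − 8x⁴ + 6x³ − 7x² + 9x − 8; R(x) = 1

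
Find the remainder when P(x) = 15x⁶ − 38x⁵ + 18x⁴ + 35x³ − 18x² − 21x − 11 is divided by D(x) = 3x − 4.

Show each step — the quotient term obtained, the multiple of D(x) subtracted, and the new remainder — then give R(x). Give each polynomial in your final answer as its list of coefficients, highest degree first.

Step 1: lead(15x⁶ − 38x⁵ + 18x⁴ + 35x³ − 18x² − 21x − 11) ÷ lead(D) = 15x⁶ ÷ 3x = 5x⁵. Subtract (5x⁵)·D = 15x⁶ − 20x⁵. Remainder: −18x⁵ + 18x⁴ + 35x³ − 18x² − 21x − 11.
Step 2: lead(−18x⁵ + 18x⁴ + 35x³ − 18x² − 21x − 11) ÷ lead(D) = −18x⁵ ÷ 3x = −6x⁴. Subtract (−6x⁴)·D = −18x⁵ + 24x⁴. Remainder: −6x⁴ + 35x³ − 18x² − 21x − 11.
Step 3: lead(−6x⁴ + 35x³ − 18x² − 21x − 11) ÷ lead(D) = −6x⁴ ÷ 3x = −2x³. Subtract (−2x³)·D = −6x⁴ + 8x³. Remainder: 27x³ − 18x² − 21x − 11.
Step 4: lead(27x³ − 18x² − 21x − 11) ÷ lead(D) = 27x³ ÷ 3x = 9x². Subtract (9x²)·D = 27x³ − 36x². Remainder: 18x² − 21x − 11.
Step 5: lead(18x² − 21x − 11) ÷ lead(D) = 18x² ÷ 3x = 6x. Subtract (6x)·D = 18x² − 24x. Remainder: 3x − 11.
Step 6: lead(3x − 11) ÷ lead(D) = 3x ÷ 3x = 1. Subtract (1)·D = 3x − 4. Remainder: −7.

R = [-7]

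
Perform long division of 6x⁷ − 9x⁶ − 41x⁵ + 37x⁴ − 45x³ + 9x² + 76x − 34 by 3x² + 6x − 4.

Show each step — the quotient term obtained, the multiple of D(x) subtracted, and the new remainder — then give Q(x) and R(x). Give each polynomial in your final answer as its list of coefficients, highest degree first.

Q = [2, -7, 3, -3, -5, 9]; R = [2, 2]

Step 1: lead(6x⁷ − 9x⁶ − 41x⁵ + 37x⁴ − 45x³ + 9x² + 76x − 34) ÷ lead(D) = 6x⁷ ÷ 3x² = 2x⁵. Subtract (2x⁵)·D = 6x⁷ + 12x⁶ − 8x⁵. Remainder: −21x⁶ − 33x⁵ + 37x⁴ − 45x³ + 9x² + 76x − 34.
Step 2: lead(−21x⁶ − 33x⁵ + 37x⁴ − 45x³ + 9x² + 76x − 34) ÷ lead(D) = −21x⁶ ÷ 3x² = −7x⁴. Subtract (−7x⁴)·D = −21x⁶ − 42x⁵ + 28x⁴. Remainder: 9x⁵ + 9x⁴ − 45x³ + 9x² + 76x − 34.
Step 3: lead(9x⁵ + 9x⁴ − 45x³ + 9x² + 76x − 34) ÷ lead(D) = 9x⁵ ÷ 3x² = 3x³. Subtract (3x³)·D = 9x⁵ + 18x⁴ − 12x³. Remainder: −9x⁴ − 33x³ + 9x² + 76x − 34.
Step 4: lead(−9x⁴ − 33x³ + 9x² + 76x − 34) ÷ lead(D) = −9x⁴ ÷ 3x² = −3x². Subtract (−3x²)·D = −9x⁴ − 18x³ + 12x². Remainder: −15x³ − 3x² + 76x − 34.
Step 5: lead(−15x³ − 3x² + 76x − 34) ÷ lead(D) = −15x³ ÷ 3x² = −5x. Subtract (−5x)·D = −15x³ − 30x² + 20x. Remainder: 27x² + 56x − 34.
Step 6: lead(27x² + 56x − 34) ÷ lead(D) = 27x² ÷ 3x² = 9. Subtract (9)·D = 27x² + 54x − 36. Remainder: 2x + 2.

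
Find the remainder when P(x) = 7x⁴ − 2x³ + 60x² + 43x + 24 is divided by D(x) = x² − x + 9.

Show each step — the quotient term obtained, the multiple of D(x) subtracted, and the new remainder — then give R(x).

Step 1: lead(7x⁴ − 2x³ + 60x² + 43x + 24) ÷ lead(D) = 7x⁴ ÷ x² = 7x². Subtract (7x²)·D = 7x⁴ − 7x³ + 63x². Remainder: 5x³ − 3x² + 43x + 24.
Step 2: lead(5x³ − 3x² + 43x + 24) ÷ lead(D) = 5x³ ÷ x² = 5x. Subtract (5x)·D = 5x³ − 5x² + 45x. Remainder: 2x² − 2x + 24.
Step 3: lead(2x² − 2x + 24) ÷ lead(D) = 2x² ÷ x² = 2. Subtract (2)·D = 2x² − 2x + 18. Remainder: 6.

R(x) = 6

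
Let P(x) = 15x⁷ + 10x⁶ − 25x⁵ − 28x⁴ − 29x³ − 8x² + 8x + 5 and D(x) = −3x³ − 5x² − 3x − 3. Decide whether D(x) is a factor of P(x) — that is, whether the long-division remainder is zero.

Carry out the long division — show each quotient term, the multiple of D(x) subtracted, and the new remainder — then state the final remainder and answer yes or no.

R(x) = 5x − 1, so D(x) is not a factor of P(x). no

Step 1: lead(15x⁷ + 10x⁶ − 25x⁵ − 28x⁴ − 29x³ − 8x² + 8x + 5) ÷ lead(D) = 15x⁷ ÷ −3x³ = −5x⁴. Subtract (−5x⁴)·D = 15x⁷ + 25x⁶ + 15x⁵ + 15x⁴. Remainder: −15x⁶ − 40x⁵ − 43x⁴ − 29x³ − 8x² + 8x + 5.
Step 2: lead(−15x⁶ − 40x⁵ − 43x⁴ − 29x³ − 8x² + 8x + 5) ÷ lead(D) = −15x⁶ ÷ −3x³ = 5x³. Subtract (5x³)·D = −15x⁶ − 25x⁵ − 15x⁴ − 15x³. Remainder: −15x⁵ − 28x⁴ − 14x³ − 8x² + 8x + 5.
Step 3: lead(−15x⁵ − 28x⁴ − 14x³ − 8x² + 8x + 5) ÷ lead(D) = −15x⁵ ÷ −3x³ = 5x². Subtract (5x²)·D = −15x⁵ − 25x⁴ − 15x³ − 15x². Remainder: −3x⁴ + x³ + 7x² + 8x + 5.
Step 4: lead(−3x⁴ + x³ + 7x² + 8x + 5) ÷ lead(D) = −3x⁴ ÷ −3x³ = x. Subtract (x)·D = −3x⁴ − 5x³ − 3x² − 3x. Remainder: 6x³ + 10x² + 11x + 5.
Step 5: lead(6x³ + 10x² + 11x + 5) ÷ lead(D) = 6x³ ÷ −3x³ = −2. Subtract (−2)·D = 6x³ + 10x² + 6x + 6. Remainder: 5x − 1.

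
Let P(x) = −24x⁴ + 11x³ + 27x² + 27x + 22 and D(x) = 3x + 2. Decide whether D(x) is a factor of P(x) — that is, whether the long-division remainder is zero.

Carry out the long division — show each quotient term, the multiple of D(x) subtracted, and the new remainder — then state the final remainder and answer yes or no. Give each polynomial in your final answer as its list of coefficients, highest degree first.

R = [8], so D(x) is not a factor of P(x). no

Step 1: lead(−24x⁴ + 11x³ + 27x² + 27x + 22) ÷ lead(D) = −24x⁴ ÷ 3x = −8x³. Subtract (−8x³)·D = −24x⁴ − 16x³. Remainder: 27x³ + 27x² + 27x + 22.
Step 2: lead(27x³ + 27x² + 27x + 22) ÷ lead(D) = 27x³ ÷ 3x = 9x². Subtract (9x²)·D = 27x³ + 18x². Remainder: 9x² + 27x + 22.
Step 3: lead(9x² + 27x + 22) ÷ lead(D) = 9x² ÷ 3x = 3x. Subtract (3x)·D = 9x² + 6x. Remainder: 21x + 22.
Step 4: lead(21x + 22) ÷ lead(D) = 21x ÷ 3x = 7. Subtract (7)·D = 21x + 14. Remainder: 8.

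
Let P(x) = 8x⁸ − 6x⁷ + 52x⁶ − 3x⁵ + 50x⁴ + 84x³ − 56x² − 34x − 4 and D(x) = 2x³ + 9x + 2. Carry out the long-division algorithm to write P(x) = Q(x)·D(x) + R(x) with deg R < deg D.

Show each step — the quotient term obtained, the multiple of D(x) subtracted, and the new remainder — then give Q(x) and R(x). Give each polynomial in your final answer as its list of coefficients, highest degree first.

Q = [4, -3, 8, 8, -8, -2]; R = [0]

Step 1: lead(8x⁸ − 6x⁷ + 52x⁶ − 3x⁵ + 50x⁴ + 84x³ − 56x² − 34x − 4) ÷ lead(D) = 8x⁸ ÷ 2x³ = 4x⁵. Subtract (4x⁵)·D = 8x⁸ + 36x⁶ + 8x⁵. Remainder: −6x⁷ + 16x⁶ − 11x⁵ + 50x⁴ + 84x³ − 56x² − 34x − 4.
Step 2: lead(−6x⁷ + 16x⁶ − 11x⁵ + 50x⁴ + 84x³ − 56x² − 34x − 4) ÷ lead(D) = −6x⁷ ÷ 2x³ = −3x⁴. Subtract (−3x⁴)·D = −6x⁷ − 27x⁵ − 6x⁴. Remainder: 16x⁶ + 16x⁵ + 56x⁴ + 84x³ − 56x² − 34x − 4.
Step 3: lead(16x⁶ + 16x⁵ + 56x⁴ + 84x³ − 56x² − 34x − 4) ÷ lead(D) = 16x⁶ ÷ 2x³ = 8x³. Subtract (8x³)·D = 16x⁶ + 72x⁴ + 16x³. Remainder: 16x⁵ − 16x⁴ + 68x³ − 56x² − 34x − 4.
Step 4: lead(16x⁵ − 16x⁴ + 68x³ − 56x² − 34x − 4) ÷ lead(D) = 16x⁵ ÷ 2x³ = 8x². Subtract (8x²)·D = 16x⁵ + 72x³ + 16x². Remainder: −16x⁴ − 4x³ − 72x² − 34x − 4.
Step 5: lead(−16x⁴ − 4x³ − 72x² − 34x − 4) ÷ lead(D) = −16x⁴ ÷ 2x³ = −8x. Subtract (−8x)·D = −16x⁴ − 72x² − 16x. Remainder: −4x³ − 18x − 4.
Step 6: lead(−4x³ − 18x − 4) ÷ lead(D) = −4x³ ÷ 2x³ = −2. Subtract (−2)·D = −4x³ − 18x − 4. Remainder: 0.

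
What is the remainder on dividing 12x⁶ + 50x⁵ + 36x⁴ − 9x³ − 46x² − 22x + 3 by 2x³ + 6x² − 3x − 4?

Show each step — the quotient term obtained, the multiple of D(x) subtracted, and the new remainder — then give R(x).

R(x) = 2x + 3

Step 1: lead(12x⁶ + 50x⁵ + 36x⁴ − 9x³ − 46x² − 22x + 3) ÷ lead(D) = 12x⁶ ÷ 2x³ = 6x³. Subtract (6x³)·D = 12x⁶ + 36x⁵ − 18x⁴ − 24x³. Remainder: 14x⁵ + 54x⁴ + 15x³ − 46x² − 22x + 3.
Step 2: lead(14x⁵ + 54x⁴ + 15x³ − 46x² − 22x + 3) ÷ lead(D) = 14x⁵ ÷ 2x³ = 7x². Subtract (7x²)·D = 14x⁵ + 42x⁴ − 21x³ − 28x². Remainder: 12x⁴ + 36x³ − 18x² − 22x + 3.
Step 3: lead(12x⁴ + 36x³ − 18x² − 22x + 3) ÷ lead(D) = 12x⁴ ÷ 2x³ = 6x. Subtract (6x)·D = 12x⁴ + 36x³ − 18x² − 24x. Remainder: 2x + 3.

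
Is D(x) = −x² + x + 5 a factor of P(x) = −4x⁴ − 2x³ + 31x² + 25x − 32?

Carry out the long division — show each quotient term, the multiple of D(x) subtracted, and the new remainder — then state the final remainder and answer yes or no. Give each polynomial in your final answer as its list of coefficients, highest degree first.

R = [-7], so D(x) is not a factor of P(x). no

Step 1: lead(−4x⁴ − 2x³ + 31x² + 25x − 32) ÷ lead(D) = −4x⁴ ÷ −x² = 4x². Subtract (4x²)·D = −4x⁴ + 4x³ + 20x². Remainder: −6x³ + 11x² + 25x − 32.
Step 2: lead(−6x³ + 11x² + 25x − 32) ÷ lead(D) = −6x³ ÷ −x² = 6x. Subtract (6x)·D = −6x³ + 6x² + 30x. Remainder: 5x² − 5x − 32.
Step 3: lead(5x² − 5x − 32) ÷ lead(D) = 5x² ÷ −x² = −5. Subtract (−5)·D = 5x² − 5x − 25. Remainder: −7.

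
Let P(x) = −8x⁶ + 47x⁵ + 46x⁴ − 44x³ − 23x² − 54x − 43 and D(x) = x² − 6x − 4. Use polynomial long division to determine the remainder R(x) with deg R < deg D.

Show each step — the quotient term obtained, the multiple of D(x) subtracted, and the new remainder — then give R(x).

R(x) = −7

Step 1: lead(−8x⁶ + 47x⁵ + 46x⁴ − 44x³ − 23x² − 54x − 43) ÷ lead(D) = −8x⁶ ÷ x² = −8x⁴. Subtract (−8x⁴)·D = −8x⁶ + 48x⁵ + 32x⁴. Remainder: −x⁵ + 14x⁴ − 44x³ − 23x² − 54x − 43.
Step 2: lead(−x⁵ + 14x⁴ − 44x³ − 23x² − 54x − 43) ÷ lead(D) = −x⁵ ÷ x² = −x³. Subtract (−x³)·D = −x⁵ + 6x⁴ + 4x³. Remainder: 8x⁴ − 48x³ − 23x² − 54x − 43.
Step 3: lead(8x⁴ − 48x³ − 23x² − 54x − 43) ÷ lead(D) = 8x⁴ ÷ x² = 8x². Subtract (8x²)·D = 8x⁴ − 48x³ − 32x². Remainder: 9x² − 54x − 43.
Step 4: lead(9x² − 54x − 43) ÷ lead(D) = 9x² ÷ x² = 9. Subtract (9)·D = 9x² − 54x − 36. Remainder: −7.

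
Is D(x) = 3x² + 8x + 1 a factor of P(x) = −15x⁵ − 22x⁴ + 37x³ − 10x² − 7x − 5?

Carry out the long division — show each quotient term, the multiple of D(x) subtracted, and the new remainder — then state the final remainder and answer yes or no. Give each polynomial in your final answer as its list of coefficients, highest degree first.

R = [-5, -5], so D(x) is not a factor of P(x). no

Step 1: lead(−15x⁵ − 22x⁴ + 37x³ − 10x² − 7x − 5) ÷ lead(D) = −15x⁵ ÷ 3x² = −5x³. Subtract (−5x³)·D = −15x⁵ − 40x⁴ − 5x³. Remainder: 18x⁴ + 42x³ − 10x² − 7x − 5.
Step 2: lead(18x⁴ + 42x³ − 10x² − 7x − 5) ÷ lead(D) = 18x⁴ ÷ 3x² = 6x². Subtract (6x²)·D = 18x⁴ + 48x³ + 6x². Remainder: −6x³ − 16x² − 7x − 5.
Step 3: lead(−6x³ − 16x² − 7x − 5) ÷ lead(D) = −6x³ ÷ 3x² = −2x. Subtract (−2x)·D = −6x³ − 16x² − 2x. Remainder: −5x − 5.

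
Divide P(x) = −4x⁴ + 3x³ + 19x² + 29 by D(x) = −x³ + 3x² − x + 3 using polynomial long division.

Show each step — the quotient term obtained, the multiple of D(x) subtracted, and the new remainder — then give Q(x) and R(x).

Step 1: lead(−4x⁴ + 3x³ + 19x² + 29) ÷ lead(D) = −4x⁴ ÷ −x³ = 4x. Subtract (4x)·D = −4x⁴ + 12x³ − 4x² + 12x. Remainder: −9x³ + 23x² − 12x + 29.
Step 2: lead(−9x³ + 23x² − 12x + 29) ÷ lead(D) = −9x³ ÷ −x³ = 9. Subtract (9)·D = −9x³ + 27x² − 9x + 27. Remainder: −4x² − 3x + 2.

Q(x) = 4x + 9; R(x) = −4x² − 3x + 2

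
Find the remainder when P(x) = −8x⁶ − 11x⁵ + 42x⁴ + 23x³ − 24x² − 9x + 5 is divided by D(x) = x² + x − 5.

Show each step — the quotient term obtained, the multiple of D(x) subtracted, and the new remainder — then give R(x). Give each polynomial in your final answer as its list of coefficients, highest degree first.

Step 1: lead(−8x⁶ − 11x⁵ + 42x⁴ + 23x³ − 24x² − 9x + 5) ÷ lead(D) = −8x⁶ ÷ x² = −8x⁴. Subtract (−8x⁴)·D = −8x⁶ − 8x⁵ + 40x⁴. Remainder: −3x⁵ + 2x⁴ + 23x³ − 24x² − 9x + 5.
Step 2: lead(−3x⁵ + 2x⁴ + 23x³ − 24x² − 9x + 5) ÷ lead(D) = −3x⁵ ÷ x² = −3x³. Subtract (−3x³)·D = −3x⁵ − 3x⁴ + 15x³. Remainder: 5x⁴ + 8x³ − 24x² − 9x + 5.
Step 3: lead(5x⁴ + 8x³ − 24x² − 9x + 5) ÷ lead(D) = 5x⁴ ÷ x² = 5x². Subtract (5x²)·D = 5x⁴ + 5x³ − 25x². Remainder: 3x³ + x² − 9x + 5.
Step 4: lead(3x³ + x² − 9x + 5) ÷ lead(D) = 3x³ ÷ x² = 3x. Subtract (3x)·D = 3x³ + 3x² − 15x. Remainder: −2x² + 6x + 5.
Step 5: lead(−2x² + 6x + 5) ÷ lead(D) = −2x² ÷ x² = −2. Subtract (−2)·D = −2x² − 2x + 10. Remainder: 8x − 5.

R = [8, -5]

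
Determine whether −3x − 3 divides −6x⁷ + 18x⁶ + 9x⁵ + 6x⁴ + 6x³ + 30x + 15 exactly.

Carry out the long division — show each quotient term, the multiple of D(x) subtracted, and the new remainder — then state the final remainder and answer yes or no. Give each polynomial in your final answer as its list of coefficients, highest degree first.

Step 1: lead(−6x⁷ + 18x⁶ + 9x⁵ + 6x⁴ + 6x³ + 30x + 15) ÷ lead(D) = −6x⁷ ÷ −3x = 2x⁶. Subtract (2x⁶)·D = −6x⁷ − 6x⁶. Remainder: 24x⁶ + 9x⁵ + 6x⁴ + 6x³ + 30x + 15.
Step 2: lead(24x⁶ + 9x⁵ + 6x⁴ + 6x³ + 30x + 15) ÷ lead(D) = 24x⁶ ÷ −3x = −8x⁵. Subtract (−8x⁵)·D = 24x⁶ + 24x⁵. Remainder: −15x⁵ + 6x⁴ + 6x³ + 30x + 15.
Step 3: lead(−15x⁵ + 6x⁴ + 6x³ + 30x + 15) ÷ lead(D) = −15x⁵ ÷ −3x = 5x⁴. Subtract (5x⁴)·D = −15x⁵ − 15x⁴. Remainder: 21x⁴ + 6x³ + 30x + 15.
Step 4: lead(21x⁴ + 6x³ + 30x + 15) ÷ lead(D) = 21x⁴ ÷ −3x = −7x³. Subtract (−7x³)·D = 21x⁴ + 21x³. Remainder: −15x³ + 30x + 15.
Step 5: lead(−15x³ + 30x + 15) ÷ lead(D) = −15x³ ÷ −3x = 5x². Subtract (5x²)·D = −15x³ − 15x². Remainder: 15x² + 30x + 15.
Step 6: lead(15x² + 30x + 15) ÷ lead(D) = 15x² ÷ −3x = −5x. Subtract (−5x)·D = 15x² + 15x. Remainder: 15x + 15.
Step 7: lead(15x + 15) ÷ lead(D) = 15x ÷ −3x = −5. Subtract (−5)·D = 15x + 15. Remainder: 0.

R = [0], so D(x) is a factor of P(x). yes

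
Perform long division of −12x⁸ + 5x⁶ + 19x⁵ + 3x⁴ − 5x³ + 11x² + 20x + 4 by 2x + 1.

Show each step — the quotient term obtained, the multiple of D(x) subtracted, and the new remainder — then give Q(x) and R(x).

Q(x) = −6x⁷ + 3x⁶ + x⁵ + 9x⁴ − 3x³ − x² + 6x + 7; R(x) = −3

Step 1: lead(−12x⁸ + 5x⁶ + 19x⁵ + 3x⁴ − 5x³ + 11x² + 20x + 4) ÷ lead(D) = −12x⁸ ÷ 2x = −6x⁷. Subtract (−6x⁷)·D = −12x⁸ − 6x⁷. Remainder: 6x⁷ + 5x⁶ + 19x⁵ + 3x⁴ − 5x³ + 11x² + 20x + 4.
Step 2: lead(6x⁷ + 5x⁶ + 19x⁵ + 3x⁴ − 5x³ + 11x² + 20x + 4) ÷ lead(D) = 6x⁷ ÷ 2x = 3x⁶. Subtract (3x⁶)·D = 6x⁷ + 3x⁶. Remainder: 2x⁶ + 19x⁵ + 3x⁴ − 5x³ + 11x² + 20x + 4.
Step 3: lead(2x⁶ + 19x⁵ + 3x⁴ − 5x³ + 11x² + 20x + 4) ÷ lead(D) = 2x⁶ ÷ 2x = x⁵. Subtract (x⁵)·D = 2x⁶ + x⁵. Remainder: 18x⁵ + 3x⁴ − 5x³ + 11x² + 20x + 4.
Step 4: lead(18x⁵ + 3x⁴ − 5x³ + 11x² + 20x + 4) ÷ lead(D) = 18x⁵ ÷ 2x = 9x⁴. Subtract (9x⁴)·D = 18x⁵ + 9x⁴. Remainder: −6x⁴ − 5x³ + 11x² + 20x + 4.
Step 5: lead(−6x⁴ − 5x³ + 11x² + 20x + 4) ÷ lead(D) = −6x⁴ ÷ 2x = −3x³. Subtract (−3x³)·D = −6x⁴ − 3x³. Remainder: −2x³ + 11x² + 20x + 4.
Step 6: lead(−2x³ + 11x² + 20x + 4) ÷ lead(D) = −2x³ ÷ 2x = −x². Subtract (−x²)·D = −2x³ − x². Remainder: 12x² + 20x + 4.
Step 7: lead(12x² + 20x + 4) ÷ lead(D) = 12x² ÷ 2x = 6x. Subtract (6x)·D = 12x² + 6x. Remainder: 14x + 4.
Step 8: lead(14x + 4) ÷ lead(D) = 14x ÷ 2x = 7. Subtract (7)·D = 14x + 7. Remainder: −3.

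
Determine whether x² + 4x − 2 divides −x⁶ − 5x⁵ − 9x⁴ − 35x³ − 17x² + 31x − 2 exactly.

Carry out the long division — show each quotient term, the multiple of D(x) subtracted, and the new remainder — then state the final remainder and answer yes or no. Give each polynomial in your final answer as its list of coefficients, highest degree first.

Step 1: lead(−x⁶ − 5x⁵ − 9x⁴ − 35x³ − 17x² + 31x − 2) ÷ lead(D) = −x⁶ ÷ x² = −x⁴. Subtract (−x⁴)·D = −x⁶ − 4x⁵ + 2x⁴. Remainder: −x⁵ − 11x⁴ − 35x³ − 17x² + 31x − 2.
Step 2: lead(−x⁵ − 11x⁴ − 35x³ − 17x² + 31x − 2) ÷ lead(D) = −x⁵ ÷ x² = −x³. Subtract (−x³)·D = −x⁵ − 4x⁴ + 2x³. Remainder: −7x⁴ − 37x³ − 17x² + 31x − 2.
Step 3: lead(−7x⁴ − 37x³ − 17x² + 31x − 2) ÷ lead(D) = −7x⁴ ÷ x² = −7x². Subtract (−7x²)·D = −7x⁴ − 28x³ + 14x². Remainder: −9x³ − 31x² + 31x − 2.
Step 4: lead(−9x³ − 31x² + 31x − 2) ÷ lead(D) = −9x³ ÷ x² = −9x. Subtract (−9x)·D = −9x³ − 36x² + 18x. Remainder: 5x² + 13x − 2.
Step 5: lead(5x² + 13x − 2) ÷ lead(D) = 5x² ÷ x² = 5. Subtract (5)·D = 5x² + 20x − 10. Remainder: −7x + 8.

R = [-7, 8], so D(x) is not a factor of P(x). no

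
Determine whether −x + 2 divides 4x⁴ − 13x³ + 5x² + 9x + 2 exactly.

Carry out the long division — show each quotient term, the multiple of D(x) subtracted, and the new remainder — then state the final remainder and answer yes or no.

Step 1: lead(4x⁴ − 13x³ + 5x² + 9x + 2) ÷ lead(D) = 4x⁴ ÷ −x = −4x³. Subtract (−4x³)·D = 4x⁴ − 8x³. Remainder: −5x³ + 5x² + 9x + 2.
Step 2: lead(−5x³ + 5x² + 9x + 2) ÷ lead(D) = −5x³ ÷ −x = 5x². Subtract (5x²)·D = −5x³ + 10x². Remainder: −5x² + 9x + 2.
Step 3: lead(−5x² + 9x + 2) ÷ lead(D) = −5x² ÷ −x = 5x. Subtract (5x)·D = −5x² + 10x. Remainder: −x + 2.
Step 4: lead(−x + 2) ÷ lead(D) = −x ÷ −x = 1. Subtract (1)·D = −x + 2. Remainder: 0.

R(x) = 0, so D(x) is a factor of P(x). yes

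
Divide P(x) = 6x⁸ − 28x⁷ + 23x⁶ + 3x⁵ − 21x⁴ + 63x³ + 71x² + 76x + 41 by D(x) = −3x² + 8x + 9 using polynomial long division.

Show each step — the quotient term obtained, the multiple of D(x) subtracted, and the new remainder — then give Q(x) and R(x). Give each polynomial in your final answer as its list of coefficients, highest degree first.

Q = [-2, 4, -3, 3, 6, 4, 5]; R = [-4]

Step 1: lead(6x⁸ − 28x⁷ + 23x⁶ + 3x⁵ − 21x⁴ + 63x³ + 71x² + 76x + 41) ÷ lead(D) = 6x⁸ ÷ −3x² = −2x⁶. Subtract (−2x⁶)·D = 6x⁸ − 16x⁷ − 18x⁶. Remainder: −12x⁷ + 41x⁶ + 3x⁵ − 21x⁴ + 63x³ + 71x² + 76x + 41.
Step 2: lead(−12x⁷ + 41x⁶ + 3x⁵ − 21x⁴ + 63x³ + 71x² + 76x + 41) ÷ lead(D) = −12x⁷ ÷ −3x² = 4x⁵. Subtract (4x⁵)·D = −12x⁷ + 32x⁶ + 36x⁵. Remainder: 9x⁶ − 33x⁵ − 21x⁴ + 63x³ + 71x² + 76x + 41.
Step 3: lead(9x⁶ − 33x⁵ − 21x⁴ + 63x³ + 71x² + 76x + 41) ÷ lead(D) = 9x⁶ ÷ −3x² = −3x⁴. Subtract (−3x⁴)·D = 9x⁶ − 24x⁵ − 27x⁴. Remainder: −9x⁵ + 6x⁴ + 63x³ + 71x² + 76x + 41.
Step 4: lead(−9x⁵ + 6x⁴ + 63x³ + 71x² + 76x + 41) ÷ lead(D) = −9x⁵ ÷ −3x² = 3x³. Subtract (3x³)·D = −9x⁵ + 24x⁴ + 27x³. Remainder: −18x⁴ + 36x³ + 71x² + 76x + 41.
Step 5: lead(−18x⁴ + 36x³ + 71x² + 76x + 41) ÷ lead(D) = −18x⁴ ÷ −3x² = 6x². Subtract (6x²)·D = −18x⁴ + 48x³ + 54x². Remainder: −12x³ + 17x² + 76x + 41.
Step 6: lead(−12x³ + 17x² + 76x + 41) ÷ lead(D) = −12x³ ÷ −3x² = 4x. Subtract (4x)·D = −12x³ + 32x² + 36x. Remainder: −15x² + 40x + 41.
Step 7: lead(−15x² + 40x + 41) ÷ lead(D) = −15x² ÷ −3x² = 5. Subtract (5)·D = −15x² + 40x + 45. Remainder: −4.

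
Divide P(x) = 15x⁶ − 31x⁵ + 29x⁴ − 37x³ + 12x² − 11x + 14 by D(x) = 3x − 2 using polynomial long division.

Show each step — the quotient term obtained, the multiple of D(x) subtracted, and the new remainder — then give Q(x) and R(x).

Q(x) = 5x⁵ − 7x⁴ + 5x³ − 9x² − 2x − 5; R(x) = 4

Step 1: lead(15x⁶ − 31x⁵ + 29x⁴ − 37x³ + 12x² − 11x + 14) ÷ lead(D) = 15x⁶ ÷ 3x = 5x⁵. Subtract (5x⁵)·D = 15x⁶ − 10x⁵. Remainder: −21x⁵ + 29x⁴ − 37x³ + 12x² − 11x + 14.
Step 2: lead(−21x⁵ + 29x⁴ − 37x³ + 12x² − 11x + 14) ÷ lead(D) = −21x⁵ ÷ 3x = −7x⁴. Subtract (−7x⁴)·D = −21x⁵ + 14x⁴. Remainder: 15x⁴ − 37x³ + 12x² − 11x + 14.
Step 3: lead(15x⁴ − 37x³ + 12x² − 11x + 14) ÷ lead(D) = 15x⁴ ÷ 3x = 5x³. Subtract (5x³)·D = 15x⁴ − 10x³. Remainder: −27x³ + 12x² − 11x + 14.
Step 4: lead(−27x³ + 12x² − 11x + 14) ÷ lead(D) = −27x³ ÷ 3x = −9x². Subtract (−9x²)·D = −27x³ + 18x². Remainder: −6x² − 11x + 14.
Step 5: lead(−6x² − 11x + 14) ÷ lead(D) = −6x² ÷ 3x = −2x. Subtract (−2x)·D = −6x² + 4x. Remainder: −15x + 14.
Step 6: lead(−15x + 14) ÷ lead(D) = −15x ÷ 3x = −5. Subtract (−5)·D = −15x + 10. Remainder: 4.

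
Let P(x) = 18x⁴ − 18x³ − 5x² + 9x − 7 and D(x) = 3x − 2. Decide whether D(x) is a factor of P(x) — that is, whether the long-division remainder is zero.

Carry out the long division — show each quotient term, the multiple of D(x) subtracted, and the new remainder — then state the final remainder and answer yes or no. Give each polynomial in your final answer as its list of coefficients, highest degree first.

Step 1: lead(18x⁴ − 18x³ − 5x² + 9x − 7) ÷ lead(D) = 18x⁴ ÷ 3x = 6x³. Subtract (6x³)·D = 18x⁴ − 12x³. Remainder: −6x³ − 5x² + 9x − 7.
Step 2: lead(−6x³ − 5x² + 9x − 7) ÷ lead(D) = −6x³ ÷ 3x = −2x². Subtract (−2x²)·D = −6x³ + 4x². Remainder: −9x² + 9x − 7.
Step 3: lead(−9x² + 9x − 7) ÷ lead(D) = −9x² ÷ 3x = −3x. Subtract (−3x)·D = −9x² + 6x. Remainder: 3x − 7.
Step 4: lead(3x − 7) ÷ lead(D) = 3x ÷ 3x = 1. Subtract (1)·D = 3x − 2. Remainder: −5.

R = [-5], so D(x) is not a factor of P(x). no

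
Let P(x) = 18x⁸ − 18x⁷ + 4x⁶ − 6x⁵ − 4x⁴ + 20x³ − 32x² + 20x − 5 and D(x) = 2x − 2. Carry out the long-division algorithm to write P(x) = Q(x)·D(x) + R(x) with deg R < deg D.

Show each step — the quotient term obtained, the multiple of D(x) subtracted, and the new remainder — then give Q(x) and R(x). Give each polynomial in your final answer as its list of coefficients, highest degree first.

Step 1: lead(18x⁸ − 18x⁷ + 4x⁶ − 6x⁵ − 4x⁴ + 20x³ − 32x² + 20x − 5) ÷ lead(D) = 18x⁸ ÷ 2x = 9x⁷. Subtract (9x⁷)·D = 18x⁸ − 18x⁷. Remainder: 4x⁶ − 6x⁵ − 4x⁴ + 20x³ − 32x² + 20x − 5.
Step 2: lead(4x⁶ − 6x⁵ − 4x⁴ + 20x³ − 32x² + 20x − 5) ÷ lead(D) = 4x⁶ ÷ 2x = 2x⁵. Subtract (2x⁵)·D = 4x⁶ − 4x⁵. Remainder: −2x⁵ − 4x⁴ + 20x³ − 32x² + 20x − 5.
Step 3: lead(−2x⁵ − 4x⁴ + 20x³ − 32x² + 20x − 5) ÷ lead(D) = −2x⁵ ÷ 2x = −x⁴. Subtract (−x⁴)·D = −2x⁵ + 2x⁴. Remainder: −6x⁴ + 20x³ − 32x² + 20x − 5.
Step 4: lead(−6x⁴ + 20x³ − 32x² + 20x − 5) ÷ lead(D) = −6x⁴ ÷ 2x = −3x³. Subtract (−3x³)·D = −6x⁴ + 6x³. Remainder: 14x³ − 32x² + 20x − 5.
Step 5: lead(14x³ − 32x² + 20x − 5) ÷ lead(D) = 14x³ ÷ 2x = 7x². Subtract (7x²)·D = 14x³ − 14x². Remainder: −18x² + 20x − 5.
Step 6: lead(−18x² + 20x − 5) ÷ lead(D) = −18x² ÷ 2x = −9x. Subtract (−9x)·D = −18x² + 18x. Remainder: 2x − 5.
Step 7: lead(2x − 5) ÷ lead(D) = 2x ÷ 2x = 1. Subtract (1)·D = 2x − 2. Remainder: −3.

Q = [9, 0, 2, -1, -3, 7, -9, 1]; R = [-3]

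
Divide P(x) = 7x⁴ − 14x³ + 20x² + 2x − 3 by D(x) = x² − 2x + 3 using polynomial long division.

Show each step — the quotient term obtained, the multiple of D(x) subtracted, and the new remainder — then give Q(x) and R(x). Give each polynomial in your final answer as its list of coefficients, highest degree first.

Q = [7, 0, -1]; R = [0]

Step 1: lead(7x⁴ − 14x³ + 20x² + 2x − 3) ÷ lead(D) = 7x⁴ ÷ x² = 7x². Subtract (7x²)·D = 7x⁴ − 14x³ + 21x². Remainder: −x² + 2x − 3.
Step 2: lead(−x² + 2x − 3) ÷ lead(D) = −x² ÷ x² = −1. Subtract (−1)·D = −x² + 2x − 3. Remainder: 0.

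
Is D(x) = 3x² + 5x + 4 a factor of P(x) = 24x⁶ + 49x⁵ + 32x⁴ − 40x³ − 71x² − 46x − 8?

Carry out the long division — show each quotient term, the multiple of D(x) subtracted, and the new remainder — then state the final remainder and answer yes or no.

Step 1: lead(24x⁶ + 49x⁵ + 32x⁴ − 40x³ − 71x² − 46x − 8) ÷ lead(D) = 24x⁶ ÷ 3x² = 8x⁴. Subtract (8x⁴)·D = 24x⁶ + 40x⁵ + 32x⁴. Remainder: 9x⁵ − 40x³ − 71x² − 46x − 8.
Step 2: lead(9x⁵ − 40x³ − 71x² − 46x − 8) ÷ lead(D) = 9x⁵ ÷ 3x² = 3x³. Subtract (3x³)·D = 9x⁵ + 15x⁴ + 12x³. Remainder: −15x⁴ − 52x³ − 71x² − 46x − 8.
Step 3: lead(−15x⁴ − 52x³ − 71x² − 46x − 8) ÷ lead(D) = −15x⁴ ÷ 3x² = −5x². Subtract (−5x²)·D = −15x⁴ − 25x³ − 20x². Remainder: −27x³ − 51x² − 46x − 8.
Step 4: lead(−27x³ − 51x² − 46x − 8) ÷ lead(D) = −27x³ ÷ 3x² = −9x. Subtract (−9x)·D = −27x³ − 45x² − 36x. Remainder: −6x² − 10x − 8.
Step 5: lead(−6x² − 10x − 8) ÷ lead(D) = −6x² ÷ 3x² = −2. Subtract (−2)·D = −6x² − 10x − 8. Remainder: 0.

R(x) = 0, so D(x) is a factor of P(x). yes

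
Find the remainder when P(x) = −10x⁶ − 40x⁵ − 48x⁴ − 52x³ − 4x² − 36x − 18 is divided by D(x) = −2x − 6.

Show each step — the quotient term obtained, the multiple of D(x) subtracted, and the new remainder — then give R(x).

Step 1: lead(−10x⁶ − 40x⁵ − 48x⁴ − 52x³ − 4x² − 36x − 18) ÷ lead(D) = −10x⁶ ÷ −2x = 5x⁵. Subtract (5x⁵)·D = −10x⁶ − 30x⁵. Remainder: −10x⁵ − 48x⁴ − 52x³ − 4x² − 36x − 18.
Step 2: lead(−10x⁵ − 48x⁴ − 52x³ − 4x² − 36x − 18) ÷ lead(D) = −10x⁵ ÷ −2x = 5x⁴. Subtract (5x⁴)·D = −10x⁵ − 30x⁴. Remainder: −18x⁴ − 52x³ − 4x² − 36x − 18.
Step 3: lead(−18x⁴ − 52x³ − 4x² − 36x − 18) ÷ lead(D) = −18x⁴ ÷ −2x = 9x³. Subtract (9x³)·D = −18x⁴ − 54x³. Remainder: 2x³ − 4x² − 36x − 18.
Step 4: lead(2x³ − 4x² − 36x − 18) ÷ lead(D) = 2x³ ÷ −2x = −x². Subtract (−x²)·D = 2x³ + 6x². Remainder: −10x² − 36x − 18.
Step 5: lead(−10x² − 36x − 18) ÷ lead(D) = −10x² ÷ −2x = 5x. Subtract (5x)·D = −10x² − 30x. Remainder: −6x − 18.
Step 6: lead(−6x − 18) ÷ lead(D) = −6x ÷ −2x = 3. Subtract (3)·D = −6x − 18. Remainder: 0.

R(x) = 0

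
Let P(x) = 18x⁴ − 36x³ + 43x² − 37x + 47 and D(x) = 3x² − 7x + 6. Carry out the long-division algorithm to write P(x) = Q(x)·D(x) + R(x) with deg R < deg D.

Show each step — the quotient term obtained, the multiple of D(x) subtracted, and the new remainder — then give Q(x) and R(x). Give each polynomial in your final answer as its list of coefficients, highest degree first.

Q = [6, 2, 7]; R = [5]

Step 1: lead(18x⁴ − 36x³ + 43x² − 37x + 47) ÷ lead(D) = 18x⁴ ÷ 3x² = 6x². Subtract (6x²)·D = 18x⁴ − 42x³ + 36x². Remainder: 6x³ + 7x² − 37x + 47.
Step 2: lead(6x³ + 7x² − 37x + 47) ÷ lead(D) = 6x³ ÷ 3x² = 2x. Subtract (2x)·D = 6x³ − 14x² + 12x. Remainder: 21x² − 49x + 47.
Step 3: lead(21x² − 49x + 47) ÷ lead(D) = 21x² ÷ 3x² = 7. Subtract (7)·D = 21x² − 49x + 42. Remainder: 5.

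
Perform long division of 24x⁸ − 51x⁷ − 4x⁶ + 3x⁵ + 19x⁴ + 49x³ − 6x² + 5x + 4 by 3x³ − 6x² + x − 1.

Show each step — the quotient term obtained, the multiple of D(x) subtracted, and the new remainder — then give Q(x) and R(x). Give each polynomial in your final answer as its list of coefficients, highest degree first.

Step 1: lead(24x⁸ − 51x⁷ − 4x⁶ + 3x⁵ + 19x⁴ + 49x³ − 6x² + 5x + 4) ÷ lead(D) = 24x⁸ ÷ 3x³ = 8x⁵. Subtract (8x⁵)·D = 24x⁸ − 48x⁷ + 8x⁶ − 8x⁵. Remainder: −3x⁷ − 12x⁶ + 11x⁵ + 19x⁴ + 49x³ − 6x² + 5x + 4.
Step 2: lead(−3x⁷ − 12x⁶ + 11x⁵ + 19x⁴ + 49x³ − 6x² + 5x + 4) ÷ lead(D) = −3x⁷ ÷ 3x³ = −x⁴. Subtract (−x⁴)·D = −3x⁷ + 6x⁶ − x⁵ + x⁴. Remainder: −18x⁶ + 12x⁵ + 18x⁴ + 49x³ − 6x² + 5x + 4.
Step 3: lead(−18x⁶ + 12x⁵ + 18x⁴ + 49x³ − 6x² + 5x + 4) ÷ lead(D) = −18x⁶ ÷ 3x³ = −6x³. Subtract (−6x³)·D = −18x⁶ + 36x⁵ − 6x⁴ + 6x³. Remainder: −24x⁵ + 24x⁴ + 43x³ − 6x² + 5x + 4.
Step 4: lead(−24x⁵ + 24x⁴ + 43x³ − 6x² + 5x + 4) ÷ lead(D) = −24x⁵ ÷ 3x³ = −8x². Subtract (−8x²)·D = −24x⁵ + 48x⁴ − 8x³ + 8x². Remainder: −24x⁴ + 51x³ − 14x² + 5x + 4.
Step 5: lead(−24x⁴ + 51x³ − 14x² + 5x + 4) ÷ lead(D) = −24x⁴ ÷ 3x³ = −8x. Subtract (−8x)·D = −24x⁴ + 48x³ − 8x² + 8x. Remainder: 3x³ − 6x² − 3x + 4.
Step 6: lead(3x³ − 6x² − 3x + 4) ÷ lead(D) = 3x³ ÷ 3x³ = 1. Subtract (1)·D = 3x³ − 6x² + x − 1. Remainder: −4x + 5.

Q = [8, -1, -6, -8, -8, 1]; R = [-4, 5]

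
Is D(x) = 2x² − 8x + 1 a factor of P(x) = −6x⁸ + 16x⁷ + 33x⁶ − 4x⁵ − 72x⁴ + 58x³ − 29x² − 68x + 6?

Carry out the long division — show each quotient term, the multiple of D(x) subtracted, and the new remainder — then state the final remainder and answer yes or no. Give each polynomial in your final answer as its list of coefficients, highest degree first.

R = [-9, -2], so D(x) is not a factor of P(x). no

Step 1: lead(−6x⁸ + 16x⁷ + 33x⁶ − 4x⁵ − 72x⁴ + 58x³ − 29x² − 68x + 6) ÷ lead(D) = −6x⁸ ÷ 2x² = −3x⁶. Subtract (−3x⁶)·D = −6x⁸ + 24x⁷ − 3x⁶. Remainder: −8x⁷ + 36x⁶ − 4x⁵ − 72x⁴ + 58x³ − 29x² − 68x + 6.
Step 2: lead(−8x⁷ + 36x⁶ − 4x⁵ − 72x⁴ + 58x³ − 29x² − 68x + 6) ÷ lead(D) = −8x⁷ ÷ 2x² = −4x⁵. Subtract (−4x⁵)·D = −8x⁷ + 32x⁶ − 4x⁵. Remainder: 4x⁶ − 72x⁴ + 58x³ − 29x² − 68x + 6.
Step 3: lead(4x⁶ − 72x⁴ + 58x³ − 29x² − 68x + 6) ÷ lead(D) = 4x⁶ ÷ 2x² = 2x⁴. Subtract (2x⁴)·D = 4x⁶ − 16x⁵ + 2x⁴. Remainder: 16x⁵ − 74x⁴ + 58x³ − 29x² − 68x + 6.
Step 4: lead(16x⁵ − 74x⁴ + 58x³ − 29x² − 68x + 6) ÷ lead(D) = 16x⁵ ÷ 2x² = 8x³. Subtract (8x³)·D = 16x⁵ − 64x⁴ + 8x³. Remainder: −10x⁴ + 50x³ − 29x² − 68x + 6.
Step 5: lead(−10x⁴ + 50x³ − 29x² − 68x + 6) ÷ lead(D) = −10x⁴ ÷ 2x² = −5x². Subtract (−5x²)·D = −10x⁴ + 40x³ − 5x². Remainder: 10x³ − 24x² − 68x + 6.
Step 6: lead(10x³ − 24x² − 68x + 6) ÷ lead(D) = 10x³ ÷ 2x² = 5x. Subtract (5x)·D = 10x³ − 40x² + 5x. Remainder: 16x² − 73x + 6.
Step 7: lead(16x² − 73x + 6) ÷ lead(D) = 16x² ÷ 2x² = 8. Subtract (8)·D = 16x² − 64x + 8. Remainder: −9x − 2.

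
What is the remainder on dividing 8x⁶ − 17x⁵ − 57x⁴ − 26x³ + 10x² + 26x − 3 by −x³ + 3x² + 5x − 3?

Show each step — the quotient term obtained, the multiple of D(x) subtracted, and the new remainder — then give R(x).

Step 1: lead(8x⁶ − 17x⁵ − 57x⁴ − 26x³ + 10x² + 26x − 3) ÷ lead(D) = 8x⁶ ÷ −x³ = −8x³. Subtract (−8x³)·D = 8x⁶ − 24x⁵ − 40x⁴ + 24x³. Remainder: 7x⁵ − 17x⁴ − 50x³ + 10x² + 26x − 3.
Step 2: lead(7x⁵ − 17x⁴ − 50x³ + 10x² + 26x − 3) ÷ lead(D) = 7x⁵ ÷ −x³ = −7x². Subtract (−7x²)·D = 7x⁵ − 21x⁴ − 35x³ + 21x². Remainder: 4x⁴ − 15x³ − 11x² + 26x − 3.
Step 3: lead(4x⁴ − 15x³ − 11x² + 26x − 3) ÷ lead(D) = 4x⁴ ÷ −x³ = −4x. Subtract (−4x)·D = 4x⁴ − 12x³ − 20x² + 12x. Remainder: −3x³ + 9x² + 14x − 3.
Step 4: lead(−3x³ + 9x² + 14x − 3) ÷ lead(D) = −3x³ ÷ −x³ = 3. Subtract (3)·D = −3x³ + 9x² + 15x − 9. Remainder: −x + 6.

R(x) = −x + 6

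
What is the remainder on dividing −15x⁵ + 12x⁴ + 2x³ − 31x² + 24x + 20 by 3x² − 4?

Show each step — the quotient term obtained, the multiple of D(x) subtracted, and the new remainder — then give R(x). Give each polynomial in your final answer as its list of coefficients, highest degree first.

R = [0]

Step 1: lead(−15x⁵ + 12x⁴ + 2x³ − 31x² + 24x + 20) ÷ lead(D) = −15x⁵ ÷ 3x² = −5x³. Subtract (−5x³)·D = −15x⁵ + 20x³. Remainder: 12x⁴ − 18x³ − 31x² + 24x + 20.
Step 2: lead(12x⁴ − 18x³ − 31x² + 24x + 20) ÷ lead(D) = 12x⁴ ÷ 3x² = 4x². Subtract (4x²)·D = 12x⁴ − 16x². Remainder: −18x³ − 15x² + 24x + 20.
Step 3: lead(−18x³ − 15x² + 24x + 20) ÷ lead(D) = −18x³ ÷ 3x² = −6x. Subtract (−6x)·D = −18x³ + 24x. Remainder: −15x² + 20.
Step 4: lead(−15x² + 20) ÷ lead(D) = −15x² ÷ 3x² = −5. Subtract (−5)·D = −15x² + 20. Remainder: 0.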